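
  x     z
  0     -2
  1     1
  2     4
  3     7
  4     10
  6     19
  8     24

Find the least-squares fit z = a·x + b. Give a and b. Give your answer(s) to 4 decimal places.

a = 3.3533, b = -2.4970

MᵀM·[a, b]ᵀ = Mᵀz reads: 130·a + 24·b = 376;  24·a + 7·b = 63.
det = 130·7 − 24² = 334.
a = (376·7 − 24·63)/334 = 560/167; b = (130·63 − 24·376)/334 = -417/167.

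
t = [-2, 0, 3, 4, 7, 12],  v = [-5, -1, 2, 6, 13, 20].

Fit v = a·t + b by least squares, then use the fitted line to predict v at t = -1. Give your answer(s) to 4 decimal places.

v̂ = -3.3333

Entries of MᵀM: Σt·t = 222, Σt = 24, Σ1 = 6.
Moment sums: Σt·v = 371, Σv = 35.
Normal equations: [[222, 24]; [24, 6]]·[a, b]ᵀ = [371, 35]ᵀ.
det = 222·6 − 24² = 756.
a = (371·6 − 24·35)/756 = 11/6; b = (222·35 − 24·371)/756 = -3/2.
At t = -1: v̂ = (11/6)·(-1) + (-3/2)·(1) = -10/3.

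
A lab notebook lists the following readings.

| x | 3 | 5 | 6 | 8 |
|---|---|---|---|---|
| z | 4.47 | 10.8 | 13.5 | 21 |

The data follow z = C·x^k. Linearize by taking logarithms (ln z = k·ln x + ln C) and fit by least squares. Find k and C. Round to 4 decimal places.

k = 1.5755, C = 0.8103

Let Y = ln z. Fitting Y = k·ln x + ln C by least squares:
AᵀA = [[11.3317, 6.5793]; [6.5793, 4]], rhs = [16.4691, 9.5241]ᵀ  (here Σln x = 6.5793, Σ(ln x)² = 11.3317, Σln z = 9.5241, Σln x·ln z = 16.4691).
Solving (det = 2.0403): k = 1.57552, ln C = -0.21040, so C = exp(-0.21040) = 0.81026.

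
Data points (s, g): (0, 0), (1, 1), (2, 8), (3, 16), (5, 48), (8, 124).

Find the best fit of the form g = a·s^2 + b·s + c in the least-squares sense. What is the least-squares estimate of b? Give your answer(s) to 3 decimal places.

b = -0.328

Sums needed: Σs^2·s^2 = 4819, Σs^2·s = 673, Σs^2 = 103, Σs·s = 103, Σs = 19, Σ1 = 6.
And Σs^2·g = 9313, Σs·g = 1297, Σg = 197.
XᵀX·[a, b, c]ᵀ = Xᵀg becomes [[4819, 673, 103]; [673, 103, 19]; [103, 19, 6]]·[a, b, c]ᵀ = [9313, 1297, 197]ᵀ.
Inverting the 3×3 Gram matrix, [a, b, c]ᵀ = [20575/10384, -3407/10384, -67/472]ᵀ.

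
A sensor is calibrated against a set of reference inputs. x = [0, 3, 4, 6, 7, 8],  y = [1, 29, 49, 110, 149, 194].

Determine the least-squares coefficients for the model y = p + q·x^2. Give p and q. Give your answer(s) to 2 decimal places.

Entries of MᵀM: Σ1 = 6, Σx^2 = 174, Σx^2·x^2 = 8130.
Right-hand side: Σy = 532, Σx^2·y = 24722.
MᵀM·[p, q]ᵀ = Mᵀy becomes [[6, 174]; [174, 8130]]·[p, q]ᵀ = [532, 24722]ᵀ.
Eliminating q: 8130·(row 1) − 174·(row 2) gives 18504·p = 8130·532 − 174·24722 = 23532, so p = 1961/1542.
Then q = (24722 − 174·(1961/1542))/8130 = 1549/514.

p = 1.27, q = 3.01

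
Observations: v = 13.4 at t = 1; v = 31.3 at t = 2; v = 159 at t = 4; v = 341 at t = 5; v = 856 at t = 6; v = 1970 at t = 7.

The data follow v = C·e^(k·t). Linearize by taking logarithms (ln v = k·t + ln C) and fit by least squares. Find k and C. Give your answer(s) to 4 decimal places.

k = 0.8276, C = 5.8388

Taking logs, ln v = k·t + ln C, so regress ln v on t.
Σt = 25.0000, Σ(t)² = 131.0000, Σln v = 31.2777, Σt·ln v = 152.5317.
Normal system: [[131.0000, 25.0000]; [25.0000, 6]]·[k, ln C]ᵀ = [152.5317, 31.2777]ᵀ.
Δ = 131.0000·6 − (25.0000)² = 161.0000; k = (152.5317·6 − 25.0000·31.2777)/161.0000 = 0.82762, ln C = (131.0000·31.2777 − 25.0000·152.5317)/161.0000 = 1.76453, so C = exp(1.76453) = 5.83884.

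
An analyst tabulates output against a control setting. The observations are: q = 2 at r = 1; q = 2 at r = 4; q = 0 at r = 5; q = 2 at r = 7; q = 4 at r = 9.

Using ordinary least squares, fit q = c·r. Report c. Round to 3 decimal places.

Setting ∂/∂c … = 0 gives: 172·c = 60.
(Σr·r = 172, Σr·q = 60.)
c = 60/172 = 0.348837.

c = 0.349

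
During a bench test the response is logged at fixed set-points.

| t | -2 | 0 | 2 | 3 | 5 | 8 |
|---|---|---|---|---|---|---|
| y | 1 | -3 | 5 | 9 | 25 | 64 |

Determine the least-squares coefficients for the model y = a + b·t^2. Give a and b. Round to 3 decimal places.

Normal-equation sums: Σ1 = 6, Σt^2 = 106, Σt^2·t^2 = 4834.
For Aᵀy: Σy = 101, Σt^2·y = 4826.
Eliminating b: 4834·(row 1) − 106·(row 2) gives 17768·a = 4834·101 − 106·4826 = -23322, so a = -11661/8884.
Then b = (4826 − 106·(-11661/8884))/4834 = 9125/8884.

a = -1.313, b = 1.027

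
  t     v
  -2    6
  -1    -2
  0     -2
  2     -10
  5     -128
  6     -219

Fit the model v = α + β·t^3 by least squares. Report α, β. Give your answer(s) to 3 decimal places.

Setting ∂/∂α … = 0 gives: 6·α + 340·β = -355;  340·α + 62410·β = -63430.
Determinant 6·62410 − 340² = 258860.
α = ((-355)·62410 − 340·(-63430))/258860 = -58935/25886; β = (6·(-63430) − 340·(-355))/258860 = -12994/12943.

α = -2.277, β = -1.004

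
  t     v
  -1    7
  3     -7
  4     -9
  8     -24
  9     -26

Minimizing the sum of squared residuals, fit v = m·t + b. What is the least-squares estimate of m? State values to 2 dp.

Normal-equation sums: Σt·t = 171, Σt = 23, Σ1 = 5.
And Σt·v = -490, Σv = -59.
So AᵀA·[m, b]ᵀ = Aᵀv: [[171, 23]; [23, 5]]·[m, b]ᵀ = [-490, -59]ᵀ.
Eliminating b: 5·(row 1) − 23·(row 2) gives 326·m = 5·(-490) − 23·(-59) = -1093, so m = -1093/326.
Then b = ((-59) − 23·(-1093/326))/5 = 1181/326.

m = -3.35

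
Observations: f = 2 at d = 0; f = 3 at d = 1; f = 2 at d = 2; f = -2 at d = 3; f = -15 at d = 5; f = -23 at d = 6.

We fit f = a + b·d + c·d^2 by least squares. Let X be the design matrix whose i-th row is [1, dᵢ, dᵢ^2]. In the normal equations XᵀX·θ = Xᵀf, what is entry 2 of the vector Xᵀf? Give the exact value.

Entry 2 ↔ basis d, so (Xᵀf)_{2} = Σᵢ (d)·fᵢ = (0)·(2) + (1)·(3) + (2)·(2) + (3)·(-2) + (5)·(-15) + (6)·(-23) = -212.

-212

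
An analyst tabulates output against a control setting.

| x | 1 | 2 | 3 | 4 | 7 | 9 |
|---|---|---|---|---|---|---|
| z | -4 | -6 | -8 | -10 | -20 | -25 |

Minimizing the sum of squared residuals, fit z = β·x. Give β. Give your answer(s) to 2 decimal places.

From the data, Σx·x = 160.
And Σx·z = -445.
So MᵀM·[β]ᵀ = Mᵀz: [[160]]·[β]ᵀ = [-445]ᵀ.
Hence β = -445 / 160 ≈ -2.78125.

β = -2.78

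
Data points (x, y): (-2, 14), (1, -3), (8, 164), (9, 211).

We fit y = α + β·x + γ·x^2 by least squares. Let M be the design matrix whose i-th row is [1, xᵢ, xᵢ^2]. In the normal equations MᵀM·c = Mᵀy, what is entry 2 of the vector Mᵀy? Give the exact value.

Entry 2 ↔ basis x, so (Mᵀy)_{2} = Σᵢ (x)·yᵢ = (-2)·(14) + (1)·(-3) + (8)·(164) + (9)·(211) = 3180.

3180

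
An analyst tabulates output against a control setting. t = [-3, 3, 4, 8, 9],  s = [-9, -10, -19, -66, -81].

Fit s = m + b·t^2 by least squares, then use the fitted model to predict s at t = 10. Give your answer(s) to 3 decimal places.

ŝ = -100.790

Entries of XᵀX: Σ1 = 5, Σt^2 = 179, Σt^2·t^2 = 11075.
For Xᵀs: Σs = -185, Σt^2·s = -11260.
Normal equations: [[5, 179]; [179, 11075]]·[m, b]ᵀ = [-185, -11260]ᵀ.
det = 5·11075 − 179² = 23334.
m = ((-185)·11075 − 179·(-11260))/23334 = -33335/23334; b = (5·(-11260) − 179·(-185))/23334 = -23185/23334.
At t = 10: ŝ = (-33335/23334)·(1) + (-23185/23334)·(100) = -783945/7778.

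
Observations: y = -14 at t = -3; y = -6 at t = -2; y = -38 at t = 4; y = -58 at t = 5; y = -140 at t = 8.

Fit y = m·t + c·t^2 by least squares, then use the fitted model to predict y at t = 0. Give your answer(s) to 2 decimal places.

From the data, Σt·t = 118, Σt·t^2 = 666, Σt^2·t^2 = 5074.
Right-hand side: Σt·y = -1508, Σt^2·y = -11168.
MᵀM·[m, c]ᵀ = Mᵀy becomes [[118, 666]; [666, 5074]]·[m, c]ᵀ = [-1508, -11168]ᵀ.
Eliminating c: 5074·(row 1) − 666·(row 2) gives 155176·m = 5074·(-1508) − 666·(-11168) = -213704, so m = -26713/19397.
Then c = ((-11168) − 666·(-26713/19397))/5074 = -39187/19397.
At t = 0: ŷ = (-26713/19397)·(0) + (-39187/19397)·(0) = 0.

ŷ = 0.00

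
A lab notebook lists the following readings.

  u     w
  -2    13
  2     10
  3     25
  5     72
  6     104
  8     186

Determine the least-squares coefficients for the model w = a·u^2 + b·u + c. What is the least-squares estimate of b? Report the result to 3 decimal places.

Compute the Gram sums: Σu^2·u^2 = 6130, Σu^2·u = 880, Σu^2 = 142, Σu·u = 142, Σu = 22, Σ1 = 6.
Right-hand side: Σu^2·w = 17765, Σu·w = 2541, Σw = 410.
Row-reducing yields a = 182371/61098, b = -34771/61098, c = -2265/10183.

b = -0.569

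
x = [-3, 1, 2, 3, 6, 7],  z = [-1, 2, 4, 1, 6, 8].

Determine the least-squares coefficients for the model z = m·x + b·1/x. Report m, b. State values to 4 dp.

The normal system AᵀA·[m, b]ᵀ = Aᵀz is [[108, 6]; [6, 149/98]]·[m, b]ᵀ = [108, 143/21]ᵀ.
Eliminating b: (149/98)·(row 1) − 6·(row 2) gives (6282/49)·m = (149/98)·108 − 6·(143/21) = 6044/49, so m = 3022/3141.
Then b = ((143/21) − 6·(3022/3141))/(149/98) = 238/349.

m = 0.9621, b = 0.6819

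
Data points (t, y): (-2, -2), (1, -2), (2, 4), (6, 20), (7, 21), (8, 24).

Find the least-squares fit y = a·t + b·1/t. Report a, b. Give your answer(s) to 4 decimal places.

a = 3.1809, b = -5.5966

With design matrix X, XᵀX = [[158, 6]; [6, 44137/28224]] and Xᵀy = [469, 31/3]ᵀ.
Determinant 158·(44137/28224) − 6² = 2978791/14112.
a = (469·(44137/28224) − 6·(31/3))/(2978791/14112) = 18950365/5957582; b = (158·(31/3) − 6·469)/(2978791/14112) = -16670976/2978791.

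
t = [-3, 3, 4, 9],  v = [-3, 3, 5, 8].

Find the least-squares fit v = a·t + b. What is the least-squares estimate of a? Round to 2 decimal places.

With design matrix M, MᵀM = [[115, 13]; [13, 4]] and Mᵀv = [110, 13]ᵀ.
det = 115·4 − 13² = 291.
a = (110·4 − 13·13)/291 = 271/291; b = (115·13 − 13·110)/291 = 65/291.

a = 0.93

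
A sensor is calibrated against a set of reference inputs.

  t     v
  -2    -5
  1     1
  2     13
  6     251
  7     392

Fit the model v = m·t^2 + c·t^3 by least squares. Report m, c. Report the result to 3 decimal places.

m = 0.873, c = 1.018

The normal system MᵀM·[m, c]ᵀ = Mᵀv is [[3730, 24584]; [24584, 164434]]·[m, c]ᵀ = [28277, 188817]ᵀ.
Eliminating c: 164434·(row 1) − 24584·(row 2) gives 8965764·m = 164434·28277 − 24584·188817 = 7823090, so m = 3911545/4482882.
Then c = (188817 − 24584·(3911545/4482882))/164434 = 4562821/4482882.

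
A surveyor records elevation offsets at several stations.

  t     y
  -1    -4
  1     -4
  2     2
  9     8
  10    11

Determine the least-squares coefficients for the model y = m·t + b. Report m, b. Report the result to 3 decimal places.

The normal system XᵀX·[m, b]ᵀ = Xᵀy is [[187, 21]; [21, 5]]·[m, b]ᵀ = [186, 13]ᵀ.
Eliminating b: 5·(row 1) − 21·(row 2) gives 494·m = 5·186 − 21·13 = 657, so m = 657/494.
Then b = (13 − 21·(657/494))/5 = -1475/494.

m = 1.330, b = -2.986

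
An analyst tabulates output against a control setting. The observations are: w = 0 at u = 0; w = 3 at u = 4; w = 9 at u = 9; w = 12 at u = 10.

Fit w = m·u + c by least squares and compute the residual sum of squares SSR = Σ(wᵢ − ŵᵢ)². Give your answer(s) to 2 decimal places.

From the data, Σu·u = 197, Σu = 23, Σ1 = 4.
Moment sums: Σu·w = 213, Σw = 24.
Δ = 197·4 − 23² = 259.
m = (213·4 − 23·24)/259 = 300/259; c = (197·24 − 23·213)/259 = -171/259.
Residuals: 171/259, -36/37, -198/259, 279/259; SSR = 810/259.

SSR = 3.13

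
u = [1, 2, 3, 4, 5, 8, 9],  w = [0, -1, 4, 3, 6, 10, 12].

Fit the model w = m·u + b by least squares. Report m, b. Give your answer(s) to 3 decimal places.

m = 1.574, b = -2.340

Setting ∂/∂m … = 0 gives: 200·m + 32·b = 240;  32·m + 7·b = 34.
Δ = 200·7 − 32² = 376.
m = (240·7 − 32·34)/376 = 74/47; b = (200·34 − 32·240)/376 = -110/47.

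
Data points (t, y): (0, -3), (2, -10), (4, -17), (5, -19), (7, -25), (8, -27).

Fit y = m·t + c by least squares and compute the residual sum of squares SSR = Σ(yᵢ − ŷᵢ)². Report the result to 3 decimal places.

Setting ∂/∂m … = 0 gives: 158·m + 26·c = -574;  26·m + 6·c = -101.
(Σt·t = 158, Σt = 26, Σ1 = 6, Σt·y = -574, Σy = -101.)
det = 158·6 − 26² = 272.
m = ((-574)·6 − 26·(-101))/272 = -409/136; c = (158·(-101) − 26·(-574))/272 = -517/136.
Residuals: 109/136, -25/136, -159/136, -11/68, -5/34, 117/136; SSR = 385/136.

SSR = 2.831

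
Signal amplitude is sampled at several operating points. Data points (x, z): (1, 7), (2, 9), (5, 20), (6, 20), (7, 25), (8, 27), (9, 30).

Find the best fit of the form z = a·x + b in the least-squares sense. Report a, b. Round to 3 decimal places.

a = 2.920, b = 3.862

Entries of MᵀM: Σx·x = 260, Σx = 38, Σ1 = 7.
For Mᵀz: Σx·z = 906, Σz = 138.
So MᵀM·[a, b]ᵀ = Mᵀz: [[260, 38]; [38, 7]]·[a, b]ᵀ = [906, 138]ᵀ.
Eliminating b: 7·(row 1) − 38·(row 2) gives 376·a = 7·906 − 38·138 = 1098, so a = 549/188.
Then b = (138 − 38·(549/188))/7 = 363/94.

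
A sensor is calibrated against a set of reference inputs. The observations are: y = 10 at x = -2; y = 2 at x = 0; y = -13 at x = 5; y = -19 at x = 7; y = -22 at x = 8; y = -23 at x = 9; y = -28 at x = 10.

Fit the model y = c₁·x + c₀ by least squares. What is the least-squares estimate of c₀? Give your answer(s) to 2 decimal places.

c₀ = 2.87

The normal system MᵀM·[c₁, c₀]ᵀ = Mᵀy is [[323, 37]; [37, 7]]·[c₁, c₀]ᵀ = [-881, -93]ᵀ.
Determinant 323·7 − 37² = 892.
c₁ = ((-881)·7 − 37·(-93))/892 = -1363/446; c₀ = (323·(-93) − 37·(-881))/892 = 1279/446.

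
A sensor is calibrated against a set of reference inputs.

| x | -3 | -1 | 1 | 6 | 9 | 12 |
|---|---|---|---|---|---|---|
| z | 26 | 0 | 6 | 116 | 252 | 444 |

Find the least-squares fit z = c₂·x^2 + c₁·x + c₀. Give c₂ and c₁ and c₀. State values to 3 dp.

Entries of MᵀM: Σx^2·x^2 = 28676, Σx^2·x = 2646, Σx^2 = 272, Σx·x = 272, Σx = 24, Σ1 = 6.
Right-hand side: Σx^2·z = 88764, Σx·z = 8220, Σz = 844.
So MᵀM·[c₂, c₁, c₀]ᵀ = Mᵀz: [[28676, 2646, 272]; [2646, 272, 24]; [272, 24, 6]]·[c₂, c₁, c₀]ᵀ = [88764, 8220, 844]ᵀ.
Row-reducing yields c₂ = 1006138/337061, c₁ = 9030/8221, c₀ = 320738/337061.

c₂ = 2.985, c₁ = 1.098, c₀ = 0.952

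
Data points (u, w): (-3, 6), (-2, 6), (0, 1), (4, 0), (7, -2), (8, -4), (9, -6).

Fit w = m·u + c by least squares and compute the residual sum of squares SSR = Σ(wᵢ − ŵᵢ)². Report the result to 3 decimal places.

MᵀM·[m, c]ᵀ = Mᵀw reads: 223·m + 23·c = -130;  23·m + 7·c = 1.
(Σu·u = 223, Σu = 23, Σ1 = 7, Σu·w = -130, Σw = 1.)
Δ = 223·7 − 23² = 1032.
m = ((-130)·7 − 23·1)/1032 = -311/344; c = (223·1 − 23·(-130))/1032 = 1071/344.
Residuals: 15/86, 371/344, -727/344, 173/344, 209/172, 41/344, -42/43; SSR = 2875/344.

SSR = 8.358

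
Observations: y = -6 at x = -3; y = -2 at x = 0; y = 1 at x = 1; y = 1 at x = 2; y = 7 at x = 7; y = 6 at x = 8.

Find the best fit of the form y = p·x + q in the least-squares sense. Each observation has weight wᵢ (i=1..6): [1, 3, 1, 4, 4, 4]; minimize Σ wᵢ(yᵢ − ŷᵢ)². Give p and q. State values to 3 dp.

Setting ∂/∂p … = 0 gives: 478·p + 66·q = 415;  66·p + 17·q = 45.
(Σwᵢ·x·x = 478, Σwᵢ·x = 66, Σwᵢ·1 = 17, Σwᵢ·x·y = 415, Σwᵢ·y = 45.)
Eliminating q: 17·(row 1) − 66·(row 2) gives 3770·p = 17·415 − 66·45 = 4085, so p = 817/754.
Then q = (45 − 66·(817/754))/17 = -588/377.

p = 1.084, q = -1.560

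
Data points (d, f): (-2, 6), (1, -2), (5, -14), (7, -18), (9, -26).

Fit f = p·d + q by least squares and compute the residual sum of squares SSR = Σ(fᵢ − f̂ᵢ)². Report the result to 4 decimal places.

SSR = 3.0000

The normal system XᵀX·[p, q]ᵀ = Xᵀf is [[160, 20]; [20, 5]]·[p, q]ᵀ = [-444, -54]ᵀ.
det = 160·5 − 20² = 400.
p = ((-444)·5 − 20·(-54))/400 = -57/20; q = (160·(-54) − 20·(-444))/400 = 3/5.
Residuals: -3/10, 1/4, -7/20, 27/20, -19/20; SSR = 3.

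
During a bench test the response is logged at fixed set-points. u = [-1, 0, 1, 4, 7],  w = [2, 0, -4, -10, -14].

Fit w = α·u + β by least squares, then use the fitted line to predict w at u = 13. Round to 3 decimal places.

ŵ = -27.103

Normal-equation sums: Σu·u = 67, Σu = 11, Σ1 = 5.
And Σu·w = -144, Σw = -26.
Eliminating β: 5·(row 1) − 11·(row 2) gives 214·α = 5·(-144) − 11·(-26) = -434, so α = -217/107.
Then β = ((-26) − 11·(-217/107))/5 = -79/107.
At u = 13: ŵ = (-217/107)·(13) + (-79/107)·(1) = -2900/107.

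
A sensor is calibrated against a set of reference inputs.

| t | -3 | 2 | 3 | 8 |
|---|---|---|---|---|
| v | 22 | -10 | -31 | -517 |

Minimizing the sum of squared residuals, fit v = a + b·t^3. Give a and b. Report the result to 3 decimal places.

a = -3.689, b = -1.002

Setting ∂/∂a … = 0 gives: 4·a + 520·b = -536;  520·a + 263666·b = -266215.
Eliminating b: 263666·(row 1) − 520·(row 2) gives 784264·a = 263666·(-536) − 520·(-266215) = -2893176, so a = -27819/7541.
Then b = ((-266215) − 520·(-27819/7541))/263666 = -196535/196066.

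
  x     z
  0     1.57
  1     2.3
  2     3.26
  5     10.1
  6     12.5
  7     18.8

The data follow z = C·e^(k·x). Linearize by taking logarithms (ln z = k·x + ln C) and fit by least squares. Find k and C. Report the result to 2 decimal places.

Taking logs, ln z = k·x + ln C, so regress ln z on x.
Σx = 21.0000, Σ(x)² = 115.0000, Σln z = 10.2378, Σx·ln z = 50.4504.
Normal system: [[115.0000, 21.0000]; [21.0000, 6]]·[k, ln C]ᵀ = [50.4504, 10.2378]ᵀ.
Slope k = (n·Σx·ln z − Σx·Σln z)/(n·Σ(x)² − (Σx)²) = (6·50.4504 − 21.0000·10.2378)/249.0000 = 0.35224; ln C = (Σln z − k·Σx)/n = 0.47346, so C = exp(0.47346) = 1.60554.

k = 0.35, C = 1.61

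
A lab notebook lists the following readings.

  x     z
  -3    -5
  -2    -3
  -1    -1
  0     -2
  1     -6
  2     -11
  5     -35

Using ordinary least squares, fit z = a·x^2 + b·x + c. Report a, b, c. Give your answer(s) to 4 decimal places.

a = -0.9018, b = -1.9794, c = -2.7663

Entries of MᵀM: Σx^2·x^2 = 740, Σx^2·x = 98, Σx^2 = 44, Σx·x = 44, Σx = 2, Σ1 = 7.
For Mᵀz: Σx^2·z = -983, Σx·z = -181, Σz = -63.
So MᵀM·[a, b, c]ᵀ = Mᵀz: [[740, 98, 44]; [98, 44, 2]; [44, 2, 7]]·[a, b, c]ᵀ = [-983, -181, -63]ᵀ.
Solving the 3×3 system (Gaussian elimination) gives a = -40487/44898, b = -88873/44898, c = -20700/7483.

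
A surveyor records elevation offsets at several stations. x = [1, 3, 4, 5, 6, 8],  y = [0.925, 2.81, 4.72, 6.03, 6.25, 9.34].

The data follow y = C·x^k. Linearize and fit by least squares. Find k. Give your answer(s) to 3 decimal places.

Taking logs, ln y = k·ln x + ln C, so regress ln y on ln x.
XᵀX = [[13.2535, 7.9655]; [7.9655, 6]], rhs = [14.1077, 8.3707]ᵀ  (here Σln x = 7.9655, Σ(ln x)² = 13.2535, Σln y = 8.3707, Σln x·ln y = 14.1077).
Solving (det = 16.0713): k = 1.11811, ln C = -0.08929.

k = 1.118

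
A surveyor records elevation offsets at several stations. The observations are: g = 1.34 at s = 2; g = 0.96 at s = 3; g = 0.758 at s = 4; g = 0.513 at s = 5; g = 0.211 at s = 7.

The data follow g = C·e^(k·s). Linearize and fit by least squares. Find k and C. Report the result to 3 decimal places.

Let Y = ln g. Fitting Y = k·s + ln C by least squares:
Sums: Σs = 21.0000, Σ(s)² = 103.0000, Σln g = -2.2486, Σs·ln g = -14.8741.
Normal system: [[103.0000, 21.0000]; [21.0000, 5]]·[k, ln C]ᵀ = [-14.8741, -2.2486]ᵀ.
Solving (det = 74.0000): k = -0.36689, ln C = 1.09122, so C = exp(1.09122) = 2.97790.

k = -0.367, C = 2.978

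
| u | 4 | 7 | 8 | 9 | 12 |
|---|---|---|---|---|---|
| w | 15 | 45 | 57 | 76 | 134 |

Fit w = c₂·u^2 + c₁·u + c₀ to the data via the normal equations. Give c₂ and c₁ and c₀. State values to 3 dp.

Setting ∂/∂c₂ … = 0 gives: 34050·c₂ + 3376·c₁ + 354·c₀ = 31545;  3376·c₂ + 354·c₁ + 40·c₀ = 3123;  354·c₂ + 40·c₁ + 5·c₀ = 327.
(Σu^2·u^2 = 34050, Σu^2·u = 3376, Σu^2 = 354, Σu·u = 354, Σu = 40, Σ1 = 5, Σu^2·w = 31545, Σu·w = 3123, Σw = 327.)
Solving the 3×3 system (Gaussian elimination) gives c₂ = 201/202, c₁ = -3465/3434, c₀ = 5190/1717.

c₂ = 0.995, c₁ = -1.009, c₀ = 3.023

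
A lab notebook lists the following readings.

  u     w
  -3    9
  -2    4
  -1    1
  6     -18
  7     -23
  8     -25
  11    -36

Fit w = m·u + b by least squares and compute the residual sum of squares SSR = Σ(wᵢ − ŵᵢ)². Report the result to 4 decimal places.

SSR = 6.9642

Compute the Gram sums: Σu·u = 284, Σu = 26, Σ1 = 7.
For Mᵀw: Σu·w = -901, Σw = -88.
So MᵀM·[m, b]ᵀ = Mᵀw: [[284, 26]; [26, 7]]·[m, b]ᵀ = [-901, -88]ᵀ.
Determinant 284·7 − 26² = 1312.
m = ((-901)·7 − 26·(-88))/1312 = -4019/1312; b = (284·(-88) − 26·(-901))/1312 = -783/656.
Residuals: 1317/1312, -153/164, -1141/1312, 129/82, -477/1312, 459/656, -1457/1312; SSR = 9137/1312.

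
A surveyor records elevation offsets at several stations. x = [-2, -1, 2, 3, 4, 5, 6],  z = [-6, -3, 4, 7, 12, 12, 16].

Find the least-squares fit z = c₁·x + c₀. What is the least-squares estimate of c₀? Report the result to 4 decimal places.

MᵀM·[c₁, c₀]ᵀ = Mᵀz reads: 95·c₁ + 17·c₀ = 248;  17·c₁ + 7·c₀ = 42.
Δ = 95·7 − 17² = 376.
c₁ = (248·7 − 17·42)/376 = 511/188; c₀ = (95·42 − 17·248)/376 = -113/188.

c₀ = -0.6011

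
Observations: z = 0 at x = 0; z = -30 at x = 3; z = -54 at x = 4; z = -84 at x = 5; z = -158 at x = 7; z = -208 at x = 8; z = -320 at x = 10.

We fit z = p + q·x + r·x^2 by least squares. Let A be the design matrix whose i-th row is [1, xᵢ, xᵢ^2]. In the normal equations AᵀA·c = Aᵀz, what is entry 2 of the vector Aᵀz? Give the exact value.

Entry 2 ↔ basis x, so (Aᵀz)_{2} = Σᵢ (x)·zᵢ = (0)·(0) + (3)·(-30) + (4)·(-54) + (5)·(-84) + (7)·(-158) + (8)·(-208) + (10)·(-320) = -6696.

-6696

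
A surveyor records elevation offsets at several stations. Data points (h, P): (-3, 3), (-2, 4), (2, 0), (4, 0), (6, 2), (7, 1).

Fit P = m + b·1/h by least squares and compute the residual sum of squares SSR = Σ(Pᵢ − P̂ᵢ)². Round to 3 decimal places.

Compute the Gram sums: Σ1 = 6, Σ1/h = 19/84, Σ1/h·1/h = 5093/7056.
For AᵀP: ΣP = 10, Σ1/h·P = -53/21.
AᵀA·[m, b]ᵀ = AᵀP becomes [[6, 19/84]; [19/84, 5093/7056]]·[m, b]ᵀ = [10, -53/21]ᵀ.
Determinant 6·(5093/7056) − (19/84)² = 30197/7056.
m = (10·(5093/7056) − (19/84)·(-53/21))/(30197/7056) = 54958/30197; b = (6·(-53/21) − (19/84)·10)/(30197/7056) = -122808/30197.
Residuals: -5303/30197, 4426/30197, 6446/30197, -24256/30197, 25904/30197, -7217/30197; SSR = 46386/30197.

SSR = 1.536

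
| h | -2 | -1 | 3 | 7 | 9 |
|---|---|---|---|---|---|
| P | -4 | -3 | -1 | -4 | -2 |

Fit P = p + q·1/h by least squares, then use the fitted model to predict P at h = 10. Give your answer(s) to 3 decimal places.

P̂ = -2.497

Forming AᵀA = [[5, -115/126]; [-115/126, 22129/15876]] and AᵀP = [-14, 244/63]ᵀ gives AᵀA·[p, q]ᵀ = AᵀP.
Eliminating q: (22129/15876)·(row 1) − (-115/126)·(row 2) gives (24355/3969)·p = (22129/15876)·(-14) − (-115/126)·(244/63) = -42281/2646, so p = -126843/48710.
Then q = ((244/63) − (-115/126)·(-126843/48710))/(22129/15876) = 5229/4871.
At h = 10: P̂ = (-126843/48710)·(1) + (5229/4871)·(1/10) = -60807/24355.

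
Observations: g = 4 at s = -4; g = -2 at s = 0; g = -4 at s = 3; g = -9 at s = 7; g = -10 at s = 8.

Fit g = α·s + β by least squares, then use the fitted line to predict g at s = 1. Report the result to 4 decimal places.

From the data, Σs·s = 138, Σs = 14, Σ1 = 5.
Right-hand side: Σs·g = -171, Σg = -21.
So MᵀM·[α, β]ᵀ = Mᵀg: [[138, 14]; [14, 5]]·[α, β]ᵀ = [-171, -21]ᵀ.
det = 138·5 − 14² = 494.
α = ((-171)·5 − 14·(-21))/494 = -561/494; β = (138·(-21) − 14·(-171))/494 = -252/247.
At s = 1: ĝ = (-561/494)·(1) + (-252/247)·(1) = -1065/494.

ĝ = -2.1559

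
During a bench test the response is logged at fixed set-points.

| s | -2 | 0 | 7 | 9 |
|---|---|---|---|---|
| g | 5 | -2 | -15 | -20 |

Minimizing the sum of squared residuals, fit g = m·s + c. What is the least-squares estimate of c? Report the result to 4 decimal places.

c = -0.4647

MᵀM·[m, c]ᵀ = Mᵀg reads: 134·m + 14·c = -295;  14·m + 4·c = -32.
Δ = 134·4 − 14² = 340.
m = ((-295)·4 − 14·(-32))/340 = -183/85; c = (134·(-32) − 14·(-295))/340 = -79/170.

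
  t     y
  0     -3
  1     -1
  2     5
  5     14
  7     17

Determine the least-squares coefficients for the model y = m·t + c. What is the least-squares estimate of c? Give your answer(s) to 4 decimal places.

c = -2.6000

With design matrix A, AᵀA = [[79, 15]; [15, 5]] and Aᵀy = [198, 32]ᵀ.
Eliminating c: 5·(row 1) − 15·(row 2) gives 170·m = 5·198 − 15·32 = 510, so m = 3.
Then c = (32 − 15·3)/5 = -13/5.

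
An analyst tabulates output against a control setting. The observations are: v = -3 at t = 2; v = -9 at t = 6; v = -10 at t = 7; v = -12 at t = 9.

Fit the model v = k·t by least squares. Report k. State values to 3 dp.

Setting ∂/∂k … = 0 gives: 170·k = -238.
(Σt·t = 170, Σt·v = -238.)
Hence k = -238 / 170 ≈ -1.4.

k = -1.400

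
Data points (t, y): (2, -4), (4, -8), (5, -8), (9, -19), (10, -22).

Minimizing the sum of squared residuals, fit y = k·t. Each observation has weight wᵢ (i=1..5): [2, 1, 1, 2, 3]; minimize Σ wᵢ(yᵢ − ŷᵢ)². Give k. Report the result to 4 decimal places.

Entries of AᵀWA: Σwᵢ·t·t = 511.
For AᵀWy: Σwᵢ·t·y = -1090.
AᵀWA·[k]ᵀ = AᵀWy becomes [[511]]·[k]ᵀ = [-1090]ᵀ.
Hence k = -1090 / 511 ≈ -2.13307.

k = -2.1331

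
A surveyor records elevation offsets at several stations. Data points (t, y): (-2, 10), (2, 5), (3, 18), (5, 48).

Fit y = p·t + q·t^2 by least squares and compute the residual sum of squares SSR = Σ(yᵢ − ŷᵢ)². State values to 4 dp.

The normal equations are: 42·p + 152·q = 284;  152·p + 738·q = 1422.
Eliminating q: 738·(row 1) − 152·(row 2) gives 7892·p = 738·284 − 152·1422 = -6552, so p = -1638/1973.
Then q = (1422 − 152·(-1638/1973))/738 = 4139/1973.
Residuals: -102/1973, -3415/1973, 3177/1973, -581/1973; SSR = 11203/1973.

SSR = 5.6782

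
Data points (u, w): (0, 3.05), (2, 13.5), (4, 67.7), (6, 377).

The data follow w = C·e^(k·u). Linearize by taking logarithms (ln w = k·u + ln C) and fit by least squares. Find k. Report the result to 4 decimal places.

k = 0.8032

Taking logs, ln w = k·u + ln C, so regress ln w on u.
Over the data: Σu = 12.0000, Σ(u)² = 56.0000, Σln w = 13.8652, Σu·ln w = 57.6592.
Normal system: [[56.0000, 12.0000]; [12.0000, 4]]·[k, ln C]ᵀ = [57.6592, 13.8652]ᵀ.
Δ = 56.0000·4 − (12.0000)² = 80.0000; k = (57.6592·4 − 12.0000·13.8652)/80.0000 = 0.80319, ln C = (56.0000·13.8652 − 12.0000·57.6592)/80.0000 = 1.05673.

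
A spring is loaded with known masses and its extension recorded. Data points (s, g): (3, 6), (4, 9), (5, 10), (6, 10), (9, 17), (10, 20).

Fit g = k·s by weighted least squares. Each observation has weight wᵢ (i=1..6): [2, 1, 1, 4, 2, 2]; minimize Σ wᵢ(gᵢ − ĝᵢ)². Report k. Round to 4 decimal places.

Entries of MᵀWM: Σwᵢ·s·s = 565.
Moment sums: Σwᵢ·s·g = 1068.
So MᵀWM·[k]ᵀ = MᵀWg: [[565]]·[k]ᵀ = [1068]ᵀ.
Hence k = 1068 / 565 ≈ 1.89027.

k = 1.8903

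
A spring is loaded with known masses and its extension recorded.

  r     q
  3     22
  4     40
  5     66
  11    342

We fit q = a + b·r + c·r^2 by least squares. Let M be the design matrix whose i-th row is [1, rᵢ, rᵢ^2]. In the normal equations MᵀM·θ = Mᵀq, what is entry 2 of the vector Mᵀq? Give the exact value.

4318

Entry 2 ↔ basis r, so (Mᵀq)_{2} = Σᵢ (r)·qᵢ = (3)·(22) + (4)·(40) + (5)·(66) + (11)·(342) = 4318.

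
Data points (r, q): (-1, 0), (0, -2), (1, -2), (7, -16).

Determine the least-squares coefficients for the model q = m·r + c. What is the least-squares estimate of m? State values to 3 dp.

Compute the Gram sums: Σr·r = 51, Σr = 7, Σ1 = 4.
Right-hand side: Σr·q = -114, Σq = -20.
Normal equations: [[51, 7]; [7, 4]]·[m, c]ᵀ = [-114, -20]ᵀ.
Eliminating c: 4·(row 1) − 7·(row 2) gives 155·m = 4·(-114) − 7·(-20) = -316, so m = -316/155.
Then c = ((-20) − 7·(-316/155))/4 = -222/155.

m = -2.039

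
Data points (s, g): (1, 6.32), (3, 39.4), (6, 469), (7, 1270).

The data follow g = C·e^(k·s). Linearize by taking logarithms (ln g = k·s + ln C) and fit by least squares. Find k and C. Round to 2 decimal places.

Let Y = ln g. Fitting Y = k·s + ln C by least squares:
Over the data: Σs = 17.0000, Σ(s)² = 95.0000, Σln g = 18.8149, Σs·ln g = 99.7960.
Normal system: [[95.0000, 17.0000]; [17.0000, 4]]·[k, ln C]ᵀ = [99.7960, 18.8149]ᵀ.
Solving (det = 91.0000): k = 0.87178, ln C = 0.99867, so C = exp(0.99867) = 2.71467.

k = 0.87, C = 2.71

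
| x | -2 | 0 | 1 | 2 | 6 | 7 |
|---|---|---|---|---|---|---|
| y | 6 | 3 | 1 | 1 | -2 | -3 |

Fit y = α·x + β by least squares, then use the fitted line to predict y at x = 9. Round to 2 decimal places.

ŷ = -5.09

Entries of MᵀM: Σx·x = 94, Σx = 14, Σ1 = 6.
Moment sums: Σx·y = -42, Σy = 6.
Normal equations: [[94, 14]; [14, 6]]·[α, β]ᵀ = [-42, 6]ᵀ.
det = 94·6 − 14² = 368.
α = ((-42)·6 − 14·6)/368 = -21/23; β = (94·6 − 14·(-42))/368 = 72/23.
At x = 9: ŷ = (-21/23)·(9) + (72/23)·(1) = -117/23.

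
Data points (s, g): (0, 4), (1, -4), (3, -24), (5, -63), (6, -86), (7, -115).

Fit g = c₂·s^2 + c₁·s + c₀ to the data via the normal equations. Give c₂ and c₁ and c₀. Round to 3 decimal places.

c₂ = -1.866, c₁ = -3.775, c₀ = 3.159

Compute the Gram sums: Σs^2·s^2 = 4404, Σs^2·s = 712, Σs^2 = 120, Σs·s = 120, Σs = 22, Σ1 = 6.
Moment sums: Σs^2·g = -10526, Σs·g = -1712, Σg = -288.
Row-reducing yields c₂ = -6773/3630, c₁ = -2284/605, c₀ = 5734/1815.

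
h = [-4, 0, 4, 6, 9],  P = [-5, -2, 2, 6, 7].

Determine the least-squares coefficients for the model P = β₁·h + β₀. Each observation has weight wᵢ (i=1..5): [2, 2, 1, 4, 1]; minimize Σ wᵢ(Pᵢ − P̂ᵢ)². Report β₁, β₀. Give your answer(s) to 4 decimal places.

Entries of XᵀWX: Σwᵢ·h·h = 273, Σwᵢ·h = 29, Σwᵢ·1 = 10.
And Σwᵢ·h·P = 255, Σwᵢ·P = 19.
XᵀWX·[β₁, β₀]ᵀ = XᵀWP becomes [[273, 29]; [29, 10]]·[β₁, β₀]ᵀ = [255, 19]ᵀ.
Determinant 273·10 − 29² = 1889.
β₁ = (255·10 − 29·19)/1889 = 1999/1889; β₀ = (273·19 − 29·255)/1889 = -2208/1889.

β₁ = 1.0582, β₀ = -1.1689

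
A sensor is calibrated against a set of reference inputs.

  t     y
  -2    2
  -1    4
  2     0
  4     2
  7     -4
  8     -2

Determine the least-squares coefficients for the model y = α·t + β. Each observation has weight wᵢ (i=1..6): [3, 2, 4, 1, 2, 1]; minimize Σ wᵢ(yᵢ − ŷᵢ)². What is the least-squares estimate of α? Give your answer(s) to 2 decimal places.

With design matrix A, AᵀWA = [[208, 26]; [26, 13]] and AᵀWy = [-84, 6]ᵀ.
det = 208·13 − 26² = 2028.
α = ((-84)·13 − 26·6)/2028 = -8/13; β = (208·6 − 26·(-84))/2028 = 22/13.

α = -0.62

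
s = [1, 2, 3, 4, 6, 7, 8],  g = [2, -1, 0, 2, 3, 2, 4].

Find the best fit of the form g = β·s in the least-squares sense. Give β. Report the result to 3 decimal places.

From the data, Σs·s = 179.
And Σs·g = 72.
Hence β = 72 / 179 ≈ 0.402235.

β = 0.402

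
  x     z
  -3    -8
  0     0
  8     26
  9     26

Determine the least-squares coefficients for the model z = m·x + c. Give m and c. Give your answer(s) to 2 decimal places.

Compute the Gram sums: Σx·x = 154, Σx = 14, Σ1 = 4.
For Mᵀz: Σx·z = 466, Σz = 44.
Normal equations: [[154, 14]; [14, 4]]·[m, c]ᵀ = [466, 44]ᵀ.
Determinant 154·4 − 14² = 420.
m = (466·4 − 14·44)/420 = 104/35; c = (154·44 − 14·466)/420 = 3/5.

m = 2.97, c = 0.60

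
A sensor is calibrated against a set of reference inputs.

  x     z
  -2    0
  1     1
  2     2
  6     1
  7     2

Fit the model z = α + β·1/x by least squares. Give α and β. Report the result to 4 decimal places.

Setting ∂/∂α … = 0 gives: 5·α + (55/42)·β = 6;  (55/42)·α + (2731/1764)·β = 103/42.
(Σ1 = 5, Σ1/x = 55/42, Σ1/x·1/x = 2731/1764, Σz = 6, Σ1/x·z = 103/42.)
Eliminating β: (2731/1764)·(row 1) − (55/42)·(row 2) gives (5315/882)·α = (2731/1764)·6 − (55/42)·(103/42) = 10721/1764, so α = 10721/10630.
Then β = ((103/42) − (55/42)·(10721/10630))/(2731/1764) = 777/1063.

α = 1.0086, β = 0.7310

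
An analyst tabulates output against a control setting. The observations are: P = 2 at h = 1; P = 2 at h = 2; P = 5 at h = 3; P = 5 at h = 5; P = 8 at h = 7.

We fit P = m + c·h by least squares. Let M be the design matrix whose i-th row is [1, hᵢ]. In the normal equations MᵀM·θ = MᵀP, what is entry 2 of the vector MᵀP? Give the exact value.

102

Entry 2 ↔ basis h, so (MᵀP)_{2} = Σᵢ (h)·Pᵢ = (1)·(2) + (2)·(2) + (3)·(5) + (5)·(5) + (7)·(8) = 102.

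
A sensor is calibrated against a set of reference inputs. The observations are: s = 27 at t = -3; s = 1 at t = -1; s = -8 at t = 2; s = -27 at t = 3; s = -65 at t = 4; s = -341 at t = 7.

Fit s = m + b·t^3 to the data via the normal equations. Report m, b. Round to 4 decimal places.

m = -0.2362, b = -0.9942

Setting ∂/∂m … = 0 gives: 6·m + 414·b = -413;  414·m + 123268·b = -122646.
(Σ1 = 6, Σt^3 = 414, Σt^3·t^3 = 123268, Σs = -413, Σt^3·s = -122646.)
Determinant 6·123268 − 414² = 568212.
m = ((-413)·123268 − 414·(-122646))/568212 = -33560/142053; b = (6·(-122646) − 414·(-413))/568212 = -94149/94702.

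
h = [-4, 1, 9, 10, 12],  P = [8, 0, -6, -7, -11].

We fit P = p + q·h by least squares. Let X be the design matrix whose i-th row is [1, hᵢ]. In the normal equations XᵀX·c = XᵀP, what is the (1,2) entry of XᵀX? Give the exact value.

28

Row 1 ↔ basis 1, column 2 ↔ basis h, so (XᵀX)_{1,2} = Σᵢ h = (1)·(-4) + (1)·(1) + (1)·(9) + (1)·(10) + (1)·(12) = 28.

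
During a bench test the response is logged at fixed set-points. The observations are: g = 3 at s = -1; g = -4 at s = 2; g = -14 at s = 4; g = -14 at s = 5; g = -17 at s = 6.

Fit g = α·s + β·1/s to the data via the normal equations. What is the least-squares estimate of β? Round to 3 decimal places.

β = 0.409

The normal system XᵀX·[α, β]ᵀ = Xᵀg is [[82, 5]; [5, 4969/3600]]·[α, β]ᵀ = [-239, -212/15]ᵀ.
Eliminating β: (4969/3600)·(row 1) − 5·(row 2) gives (158729/1800)·α = (4969/3600)·(-239) − 5·(-212/15) = -933191/3600, so α = -933191/317458.
Then β = ((-212/15) − 5·(-933191/317458))/(4969/3600) = 64920/158729.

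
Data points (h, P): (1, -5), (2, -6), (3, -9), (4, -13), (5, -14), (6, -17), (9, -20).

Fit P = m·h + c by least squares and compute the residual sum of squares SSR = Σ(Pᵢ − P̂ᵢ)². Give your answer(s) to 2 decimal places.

From the data, Σh·h = 172, Σh = 30, Σ1 = 7.
And Σh·P = -448, ΣP = -84.
Eliminating c: 7·(row 1) − 30·(row 2) gives 304·m = 7·(-448) − 30·(-84) = -616, so m = -77/38.
Then c = ((-84) − 30·(-77/38))/7 = -63/19.
Residuals: 13/38, 26/19, 15/38, -30/19, -21/38, -29/19, 59/38; SSR = 184/19.

SSR = 9.68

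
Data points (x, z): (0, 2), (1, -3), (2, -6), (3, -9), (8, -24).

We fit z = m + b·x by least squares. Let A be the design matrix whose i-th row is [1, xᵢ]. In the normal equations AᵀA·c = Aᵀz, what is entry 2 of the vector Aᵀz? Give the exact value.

-234

Entry 2 ↔ basis x, so (Aᵀz)_{2} = Σᵢ (x)·zᵢ = (0)·(2) + (1)·(-3) + (2)·(-6) + (3)·(-9) + (8)·(-24) = -234.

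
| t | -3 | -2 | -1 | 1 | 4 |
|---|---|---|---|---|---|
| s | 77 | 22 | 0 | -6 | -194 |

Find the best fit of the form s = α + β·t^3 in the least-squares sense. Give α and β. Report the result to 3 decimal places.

α = -2.895, β = -2.984

Sums needed: Σ1 = 5, Σt^3 = 29, Σt^3·t^3 = 4891.
And Σs = -101, Σt^3·s = -14677.
AᵀA·[α, β]ᵀ = Aᵀs becomes [[5, 29]; [29, 4891]]·[α, β]ᵀ = [-101, -14677]ᵀ.
det = 5·4891 − 29² = 23614.
α = ((-101)·4891 − 29·(-14677))/23614 = -34179/11807; β = (5·(-14677) − 29·(-101))/23614 = -35228/11807.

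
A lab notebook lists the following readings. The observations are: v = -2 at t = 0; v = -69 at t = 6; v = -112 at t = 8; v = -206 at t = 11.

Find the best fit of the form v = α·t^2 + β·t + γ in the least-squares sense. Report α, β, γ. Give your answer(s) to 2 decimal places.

With design matrix X, XᵀX = [[20033, 2059, 221]; [2059, 221, 25]; [221, 25, 4]] and Xᵀv = [-34578, -3576, -389]ᵀ.
Row-reducing yields α = -11908/7863, β = -14371/7863, γ = -5647/2621.

α = -1.51, β = -1.83, γ = -2.15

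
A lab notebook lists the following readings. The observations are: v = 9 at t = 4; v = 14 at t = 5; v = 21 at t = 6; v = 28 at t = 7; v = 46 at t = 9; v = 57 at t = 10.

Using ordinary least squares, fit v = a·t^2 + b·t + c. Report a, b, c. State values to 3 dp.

a = 0.538, b = 0.452, c = -1.457

Setting ∂/∂a … = 0 gives: 21139·a + 2477·b + 307·c = 12048;  2477·a + 307·b + 41·c = 1412;  307·a + 41·b + 6·c = 175.
(Σt^2·t^2 = 21139, Σt^2·t = 2477, Σt^2 = 307, Σt·t = 307, Σt = 41, Σ1 = 6, Σt^2·v = 12048, Σt·v = 1412, Σv = 175.)
Inverting the 3×3 Gram matrix, [a, b, c]ᵀ = [113/210, 19/42, -51/35]ᵀ.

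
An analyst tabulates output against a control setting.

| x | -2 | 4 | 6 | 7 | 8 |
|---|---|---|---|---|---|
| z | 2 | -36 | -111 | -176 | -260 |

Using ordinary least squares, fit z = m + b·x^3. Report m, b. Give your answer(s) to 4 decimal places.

m = -2.8171, b = -0.5030

From the data, Σ1 = 5, Σx^3 = 1127, Σx^3·x^3 = 430609.
Moment sums: Σz = -581, Σx^3·z = -219784.
Normal equations: [[5, 1127]; [1127, 430609]]·[m, b]ᵀ = [-581, -219784]ᵀ.
det = 5·430609 − 1127² = 882916.
m = ((-581)·430609 − 1127·(-219784))/882916 = -2487261/882916; b = (5·(-219784) − 1127·(-581))/882916 = -444133/882916.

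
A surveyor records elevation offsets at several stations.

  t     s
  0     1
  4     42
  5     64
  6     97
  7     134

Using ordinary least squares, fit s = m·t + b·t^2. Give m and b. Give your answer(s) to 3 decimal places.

Normal-equation sums: Σt·t = 126, Σt·t^2 = 748, Σt^2·t^2 = 4578.
And Σt·s = 2008, Σt^2·s = 12330.
Normal equations: [[126, 748]; [748, 4578]]·[m, b]ᵀ = [2008, 12330]ᵀ.
det = 126·4578 − 748² = 17324.
m = (2008·4578 − 748·12330)/17324 = -7554/4331; b = (126·12330 − 748·2008)/17324 = 12899/4331.

m = -1.744, b = 2.978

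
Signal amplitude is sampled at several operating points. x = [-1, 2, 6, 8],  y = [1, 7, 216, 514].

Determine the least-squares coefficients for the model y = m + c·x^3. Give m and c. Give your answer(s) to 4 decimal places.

Setting ∂/∂m … = 0 gives: 4·m + 735·c = 738;  735·m + 308865·c = 309879.
(Σ1 = 4, Σx^3 = 735, Σx^3·x^3 = 308865, Σy = 738, Σx^3·y = 309879.)
det = 4·308865 − 735² = 695235.
m = (738·308865 − 735·309879)/695235 = 12087/46349; c = (4·309879 − 735·738)/695235 = 232362/231745.

m = 0.2608, c = 1.0027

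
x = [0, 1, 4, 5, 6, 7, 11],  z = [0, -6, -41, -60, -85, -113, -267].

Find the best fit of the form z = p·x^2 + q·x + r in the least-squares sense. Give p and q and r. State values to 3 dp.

p = -2.037, q = -1.769, r = -0.959

Sums needed: Σx^2·x^2 = 19220, Σx^2·x = 2080, Σx^2 = 248, Σx·x = 248, Σx = 34, Σ1 = 7.
And Σx^2·z = -43066, Σx·z = -4708, Σz = -572.
AᵀA·[p, q, r]ᵀ = Aᵀz becomes [[19220, 2080, 248]; [2080, 248, 34]; [248, 34, 7]]·[p, q, r]ᵀ = [-43066, -4708, -572]ᵀ.
Solving the 3×3 system (Gaussian elimination) gives p = -174901/85866, q = -75935/42933, r = -13722/14311.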